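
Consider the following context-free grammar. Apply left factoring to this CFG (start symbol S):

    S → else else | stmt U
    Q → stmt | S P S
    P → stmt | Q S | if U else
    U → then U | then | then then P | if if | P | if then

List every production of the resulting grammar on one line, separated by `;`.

S → else else | stmt U; Q → stmt | S P S; P → stmt | Q S | if U else; U → P | then U' | if U''; U' → U | ε | then P; U'' → if | then

U has alternatives sharing prefix 'then': factor to U → then U' with U' → U | ε | then P.
U has alternatives sharing prefix 'if': factor to U → if U'' with U'' → if | then.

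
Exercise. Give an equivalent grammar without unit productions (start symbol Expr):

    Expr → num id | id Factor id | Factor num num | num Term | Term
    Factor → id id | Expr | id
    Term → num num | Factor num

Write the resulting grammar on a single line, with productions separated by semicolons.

Expr → num num | Factor num | num id | id Factor id | Factor num num | num Term; Factor → num num | Factor num | id id | id | num id | id Factor id | Factor num num | num Term; Term → num num | Factor num

Unit pairs: Expr ⇒* {Term}; Factor ⇒* {Expr, Term}.
For each unit pair (A, B), copy every non-unit production of B to A, then drop all unit productions.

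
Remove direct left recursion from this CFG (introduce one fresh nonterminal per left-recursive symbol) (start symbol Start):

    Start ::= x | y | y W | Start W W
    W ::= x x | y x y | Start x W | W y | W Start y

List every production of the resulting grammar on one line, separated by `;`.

Start ::= x Start1 | y Start1 | y W Start1; W ::= x x W1 | y x y W1 | Start x W W1; Start1 ::= W W Start1 | eps; W1 ::= y W1 | Start y W1 | eps

Start, W are directly left-recursive.
For Start: α = {W W}, β = {x, y, y W}. Rewrite as Start → β Start1 and Start1 → α Start1 | ε.
For W: α = {y, Start y}, β = {x x, y x y, Start x W}. Rewrite as W → β W1 and W1 → α W1 | ε.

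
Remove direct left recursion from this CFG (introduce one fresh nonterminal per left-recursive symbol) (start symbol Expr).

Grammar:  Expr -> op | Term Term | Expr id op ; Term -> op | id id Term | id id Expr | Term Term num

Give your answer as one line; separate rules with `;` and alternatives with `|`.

Expr -> op Expr1 | Term Term Expr1; Term -> op Term1 | id id Term Term1 | id id Expr Term1; Expr1 -> id op Expr1 | ε; Term1 -> Term num Term1 | ε

Expr, Term are directly left-recursive.
For Expr: α = {id op}, β = {op, Term Term}. Rewrite as Expr → β Expr1 and Expr1 → α Expr1 | ε.
For Term: α = {Term num}, β = {op, id id Term, id id Expr}. Rewrite as Term → β Term1 and Term1 → α Term1 | ε.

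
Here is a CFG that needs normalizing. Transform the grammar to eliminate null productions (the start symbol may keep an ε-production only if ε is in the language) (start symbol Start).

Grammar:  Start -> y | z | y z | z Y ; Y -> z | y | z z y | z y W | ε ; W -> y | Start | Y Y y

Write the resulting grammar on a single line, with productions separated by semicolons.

Nullable set = {Y}.
ε ∉ L(G), so no ε-production is kept.
Add the nullable-subset variants: W → Y Y y gives Y Y y | Y y.

Start -> y | z | y z | z Y; Y -> z | y | z z y | z y W; W -> y | Start | Y Y y | Y y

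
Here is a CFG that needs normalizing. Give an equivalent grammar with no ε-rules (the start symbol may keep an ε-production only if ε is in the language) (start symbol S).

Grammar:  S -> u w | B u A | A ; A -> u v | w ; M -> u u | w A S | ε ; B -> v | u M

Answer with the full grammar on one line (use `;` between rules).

S -> u w | B u A | A; A -> u v | w; M -> u u | w A S; B -> v | u M | u

Nullable set = {M}.
ε ∉ L(G), so no ε-production is kept.
Expand every rule over subsets of its nullable positions: B → u M gives u M | u.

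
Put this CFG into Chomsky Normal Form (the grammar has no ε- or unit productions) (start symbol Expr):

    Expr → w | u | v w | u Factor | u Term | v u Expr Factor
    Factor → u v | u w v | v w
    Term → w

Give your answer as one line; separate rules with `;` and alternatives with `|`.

Introduce a nonterminal for each terminal appearing in a rule of length ≥ 2: X1 → v, X2 → w, X3 → u.
Binarize each right-hand side of length ≥ 3 by chaining fresh nonterminals (Y1, Y2, …): affected rules were Expr → X1 X3 Expr Factor; Factor → X3 X2 X1.

Expr → w | u | X1 X2 | X3 Factor | X3 Term | X1 Y1; Factor → X3 X1 | X3 Y3 | X1 X2; Term → w; X1 → v; X2 → w; X3 → u; Y1 → X3 Y2; Y2 → Expr Factor; Y3 → X2 X1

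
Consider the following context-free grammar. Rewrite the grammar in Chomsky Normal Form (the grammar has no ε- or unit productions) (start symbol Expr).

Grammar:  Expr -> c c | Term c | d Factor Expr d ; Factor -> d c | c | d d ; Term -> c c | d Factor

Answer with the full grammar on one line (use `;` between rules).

Introduce a nonterminal for each terminal appearing in a rule of length ≥ 2: X1 → c, X2 → d.
Binarize each right-hand side of length ≥ 3 by chaining fresh nonterminals (Y1, Y2, …): affected rules were Expr → X2 Factor Expr X2.

Expr -> X1 X1 | Term X1 | X2 Y1; Factor -> X2 X1 | c | X2 X2; Term -> X1 X1 | X2 Factor; X1 -> c; X2 -> d; Y1 -> Factor Y2; Y2 -> Expr X2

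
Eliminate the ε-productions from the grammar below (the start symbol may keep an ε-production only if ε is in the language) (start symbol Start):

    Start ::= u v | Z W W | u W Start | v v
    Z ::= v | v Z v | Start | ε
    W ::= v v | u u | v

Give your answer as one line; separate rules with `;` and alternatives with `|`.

Nullable set = {Z}.
ε ∉ L(G), so no ε-production is kept.
For each production, add variants omitting each subset of nullable occurrences: Start → Z W W gives Z W W | W W. Z → v Z v gives v Z v | v v.

Start ::= u v | Z W W | W W | u W Start | v v; Z ::= v | v Z v | v v | Start; W ::= v v | u u | v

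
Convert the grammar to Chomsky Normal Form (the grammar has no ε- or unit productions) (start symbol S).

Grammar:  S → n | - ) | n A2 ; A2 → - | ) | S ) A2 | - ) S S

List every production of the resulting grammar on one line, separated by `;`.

S → n | X1 X2 | X3 A2; A2 → - | ) | S Y1 | X1 Y2; X1 → -; X2 → ); X3 → n; Y1 → X2 A2; Y2 → X2 Y3; Y3 → S S

Introduce a nonterminal for each terminal appearing in a rule of length ≥ 2: X1 → -, X2 → ), X3 → n.
Binarize each right-hand side of length ≥ 3 by chaining fresh nonterminals (Y1, Y2, …): affected rules were A2 → S X2 A2; A2 → X1 X2 S S.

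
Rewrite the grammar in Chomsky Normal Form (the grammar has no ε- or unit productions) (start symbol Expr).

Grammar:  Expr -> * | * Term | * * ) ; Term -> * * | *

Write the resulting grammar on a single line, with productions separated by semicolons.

Expr -> * | X1 Term | X1 Y1; Term -> X1 X1 | *; X1 -> *; X2 -> ); Y1 -> X1 X2

Introduce a nonterminal for each terminal appearing in a rule of length ≥ 2: X1 → *, X2 → ).
Binarize each right-hand side of length ≥ 3 by chaining fresh nonterminals (Y1, Y2, …): affected rules were Expr → X1 X1 X2.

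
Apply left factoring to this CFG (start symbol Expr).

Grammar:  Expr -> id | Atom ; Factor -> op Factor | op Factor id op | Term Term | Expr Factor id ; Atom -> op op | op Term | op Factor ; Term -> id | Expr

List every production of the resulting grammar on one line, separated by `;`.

Expr -> id | Atom; Factor -> Term Term | Expr Factor id | op Factor Factor1; Atom -> op Atom1; Term -> id | Expr; Factor1 -> ε | id op; Atom1 -> op | Term | Factor

Factor has alternatives sharing prefix 'op Factor': factor to Factor → op Factor Factor1 with Factor1 → ε | id op.
Atom has alternatives sharing prefix 'op': factor to Atom → op Atom1 with Atom1 → op | Term | Factor.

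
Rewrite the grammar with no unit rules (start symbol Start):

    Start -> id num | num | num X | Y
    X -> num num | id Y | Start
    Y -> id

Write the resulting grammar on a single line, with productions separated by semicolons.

Start -> id num | num | num X | id; X -> id num | num | num X | num num | id Y | id; Y -> id

Unit pairs: Start ⇒* {Y}; X ⇒* {Start, Y}.
For each unit pair (A, B), copy every non-unit production of B to A, then drop all unit productions.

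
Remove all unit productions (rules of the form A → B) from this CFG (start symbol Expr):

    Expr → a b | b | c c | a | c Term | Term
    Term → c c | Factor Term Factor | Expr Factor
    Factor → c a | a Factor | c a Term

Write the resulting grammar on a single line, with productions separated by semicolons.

Unit pairs: Expr ⇒* {Term}.
For each unit pair (A, B), copy every non-unit production of B to A, then drop all unit productions.

Expr → c c | Factor Term Factor | Expr Factor | a b | b | a | c Term; Term → c c | Factor Term Factor | Expr Factor; Factor → c a | a Factor | c a Term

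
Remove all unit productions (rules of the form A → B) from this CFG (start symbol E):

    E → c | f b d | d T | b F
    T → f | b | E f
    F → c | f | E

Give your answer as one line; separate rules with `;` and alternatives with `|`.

E → c | f b d | d T | b F; T → f | b | E f; F → c | f b d | d T | b F | f

Unit pairs: F ⇒* {E}.
For every A with A ⇒* B via unit rules, add B's non-unit alternatives to A; then delete every rule of the form X → Y.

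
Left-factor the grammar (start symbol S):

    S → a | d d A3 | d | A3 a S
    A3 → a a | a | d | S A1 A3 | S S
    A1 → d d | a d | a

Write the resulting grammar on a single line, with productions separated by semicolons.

S has alternatives sharing prefix 'd': factor to S → d S' with S' → d A3 | ε.
A3 has alternatives sharing prefix 'a': factor to A3 → a A3' with A3' → a | ε.
A3 has alternatives sharing prefix 'S': factor to A3 → S A3'' with A3'' → A1 A3 | S.
A1 has alternatives sharing prefix 'a': factor to A1 → a A1' with A1' → d | ε.

S → a | A3 a S | d S'; A3 → d | a A3' | S A3''; A1 → d d | a A1'; S' → d A3 | ε; A3' → a | ε; A3'' → A1 A3 | S; A1' → d | ε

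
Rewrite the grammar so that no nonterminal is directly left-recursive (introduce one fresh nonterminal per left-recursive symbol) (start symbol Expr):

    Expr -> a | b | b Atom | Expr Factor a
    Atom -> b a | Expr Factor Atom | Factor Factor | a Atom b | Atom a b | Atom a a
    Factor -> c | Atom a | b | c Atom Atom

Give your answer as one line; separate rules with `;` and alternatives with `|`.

Expr, Atom are directly left-recursive.
For Expr: α = {Factor a}, β = {a, b, b Atom}. Rewrite as Expr → β Expr1 and Expr1 → α Expr1 | ε.
For Atom: α = {a b, a a}, β = {b a, Expr Factor Atom, Factor Factor, a Atom b}. Rewrite as Atom → β Atom1 and Atom1 → α Atom1 | ε.

Expr -> a Expr1 | b Expr1 | b Atom Expr1; Atom -> b a Atom1 | Expr Factor Atom Atom1 | Factor Factor Atom1 | a Atom b Atom1; Factor -> c | Atom a | b | c Atom Atom; Expr1 -> Factor a Expr1 | ε; Atom1 -> a b Atom1 | a a Atom1 | ε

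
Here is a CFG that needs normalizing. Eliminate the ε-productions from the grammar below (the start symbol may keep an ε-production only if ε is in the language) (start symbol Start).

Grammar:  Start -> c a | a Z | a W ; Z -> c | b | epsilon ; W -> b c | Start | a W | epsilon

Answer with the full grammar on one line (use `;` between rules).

Nullable nonterminals: {W, Z}.
ε ∉ L(G), so no ε-production is kept.
Add the nullable-subset variants: Start → a Z gives a Z | a. W → a W gives a W | a.

Start -> c a | a Z | a | a W; Z -> c | b; W -> b c | Start | a W | a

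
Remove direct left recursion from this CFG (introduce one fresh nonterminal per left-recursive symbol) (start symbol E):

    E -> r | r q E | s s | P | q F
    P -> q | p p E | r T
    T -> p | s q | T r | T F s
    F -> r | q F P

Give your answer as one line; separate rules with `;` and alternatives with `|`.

T is directly left-recursive.
For T: α = {r, F s}, β = {p, s q}. Rewrite as T → β T' and T' → α T' | ε.

E -> r | r q E | s s | P | q F; P -> q | p p E | r T; T -> p T' | s q T'; F -> r | q F P; T' -> r T' | F s T' | ε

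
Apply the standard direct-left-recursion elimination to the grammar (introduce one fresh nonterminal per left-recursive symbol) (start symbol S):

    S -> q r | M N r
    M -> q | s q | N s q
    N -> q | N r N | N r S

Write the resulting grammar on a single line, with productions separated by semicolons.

S -> q r | M N r; M -> q | s q | N s q; N -> q N'; N' -> r N N' | r S N' | ε

N is directly left-recursive.
For N: α = {r N, r S}, β = {q}. Rewrite as N → β N' and N' → α N' | ε.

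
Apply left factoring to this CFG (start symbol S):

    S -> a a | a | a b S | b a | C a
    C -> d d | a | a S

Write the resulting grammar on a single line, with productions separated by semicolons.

S -> b a | C a | a S'; C -> d d | a C'; S' -> a | ε | b S; C' -> ε | S

S has alternatives sharing prefix 'a': factor to S → a S' with S' → a | ε | b S.
C has alternatives sharing prefix 'a': factor to C → a C' with C' → ε | S.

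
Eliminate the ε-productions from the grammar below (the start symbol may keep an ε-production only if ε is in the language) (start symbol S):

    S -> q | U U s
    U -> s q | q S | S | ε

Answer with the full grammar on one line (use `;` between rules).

Nullable set = {U}.
ε ∉ L(G), so no ε-production is kept.
For each production, add variants omitting each subset of nullable occurrences: S → U U s gives U U s | U s | s.

S -> q | U U s | U s | s; U -> s q | q S | S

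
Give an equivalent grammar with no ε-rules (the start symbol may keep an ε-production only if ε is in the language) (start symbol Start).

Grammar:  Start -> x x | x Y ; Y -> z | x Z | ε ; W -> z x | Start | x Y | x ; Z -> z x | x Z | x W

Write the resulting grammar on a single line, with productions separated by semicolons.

Nullable nonterminals: {Y}.
ε ∉ L(G), so no ε-production is kept.
For each production, add variants omitting each subset of nullable occurrences: Start → x Y gives x Y | x. W → x Y gives x Y | x.

Start -> x x | x Y | x; Y -> z | x Z; W -> z x | Start | x Y | x; Z -> z x | x Z | x W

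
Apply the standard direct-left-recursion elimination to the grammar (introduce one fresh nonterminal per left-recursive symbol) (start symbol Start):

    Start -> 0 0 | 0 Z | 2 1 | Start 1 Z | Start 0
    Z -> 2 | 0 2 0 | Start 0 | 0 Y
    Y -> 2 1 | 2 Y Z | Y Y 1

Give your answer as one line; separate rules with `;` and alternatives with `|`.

Directly left-recursive nonterminals: Start, Y.
For Start: α = {1 Z, 0}, β = {0 0, 0 Z, 2 1}. Rewrite as Start → β Start1 and Start1 → α Start1 | ε.
For Y: α = {Y 1}, β = {2 1, 2 Y Z}. Rewrite as Y → β Y1 and Y1 → α Y1 | ε.

Start -> 0 0 Start1 | 0 Z Start1 | 2 1 Start1; Z -> 2 | 0 2 0 | Start 0 | 0 Y; Y -> 2 1 Y1 | 2 Y Z Y1; Start1 -> 1 Z Start1 | 0 Start1 | ε; Y1 -> Y 1 Y1 | ε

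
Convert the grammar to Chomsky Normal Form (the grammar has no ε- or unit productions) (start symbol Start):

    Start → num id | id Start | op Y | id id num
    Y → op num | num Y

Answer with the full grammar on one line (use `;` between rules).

Introduce a nonterminal for each terminal appearing in a rule of length ≥ 2: X1 → num, X2 → id, X3 → op.
Binarize each right-hand side of length ≥ 3 by chaining fresh nonterminals (Y1, Y2, …): affected rules were Start → X2 X2 X1.

Start → X1 X2 | X2 Start | X3 Y | X2 Y1; Y → X3 X1 | X1 Y; X1 → num; X2 → id; X3 → op; Y1 → X2 X1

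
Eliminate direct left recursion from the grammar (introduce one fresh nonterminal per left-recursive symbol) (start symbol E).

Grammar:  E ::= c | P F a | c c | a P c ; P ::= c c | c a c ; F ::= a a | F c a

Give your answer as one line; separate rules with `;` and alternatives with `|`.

F is directly left-recursive.
For F: α = {c a}, β = {a a}. Rewrite as F → β F' and F' → α F' | ε.

E ::= c | P F a | c c | a P c; P ::= c c | c a c; F ::= a a F'; F' ::= c a F' | ε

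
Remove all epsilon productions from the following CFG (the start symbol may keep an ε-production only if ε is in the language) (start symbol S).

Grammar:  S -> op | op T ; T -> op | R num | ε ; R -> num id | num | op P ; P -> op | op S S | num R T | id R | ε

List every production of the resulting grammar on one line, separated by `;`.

Nullable set = {P, T}.
ε ∉ L(G), so no ε-production is kept.
Add the nullable-subset variants: R → op P gives op P | op. P → num R T gives num R T | num R.

S -> op | op T; T -> op | R num; R -> num id | num | op P | op; P -> op | op S S | num R T | num R | id R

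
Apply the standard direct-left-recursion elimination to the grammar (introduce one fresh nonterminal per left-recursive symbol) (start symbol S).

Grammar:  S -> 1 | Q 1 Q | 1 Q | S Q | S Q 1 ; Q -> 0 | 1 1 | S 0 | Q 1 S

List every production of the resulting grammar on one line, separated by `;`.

Directly left-recursive nonterminals: S, Q.
For S: α = {Q, Q 1}, β = {1, Q 1 Q, 1 Q}. Rewrite as S → β S' and S' → α S' | ε.
For Q: α = {1 S}, β = {0, 1 1, S 0}. Rewrite as Q → β Q' and Q' → α Q' | ε.

S -> 1 S' | Q 1 Q S' | 1 Q S'; Q -> 0 Q' | 1 1 Q' | S 0 Q'; S' -> Q S' | Q 1 S' | ε; Q' -> 1 S Q' | ε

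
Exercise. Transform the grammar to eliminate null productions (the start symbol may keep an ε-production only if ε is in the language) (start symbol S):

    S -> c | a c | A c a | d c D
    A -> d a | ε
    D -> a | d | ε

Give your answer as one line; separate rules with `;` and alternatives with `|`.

Nullable nonterminals: {A, D}.
ε ∉ L(G), so no ε-production is kept.
Expand every rule over subsets of its nullable positions: S → A c a gives A c a | c a. S → d c D gives d c D | d c.

S -> c | a c | A c a | c a | d c D | d c; A -> d a; D -> a | d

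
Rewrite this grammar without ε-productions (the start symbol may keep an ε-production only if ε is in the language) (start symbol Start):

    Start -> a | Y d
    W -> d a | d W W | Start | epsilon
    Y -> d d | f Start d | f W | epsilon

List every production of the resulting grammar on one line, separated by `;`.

Nullable nonterminals: {W, Y}.
ε ∉ L(G), so no ε-production is kept.
For each production, add variants omitting each subset of nullable occurrences: Start → Y d gives Y d | d. W → d W W gives d W W | d W | d. Y → f W gives f W | f.

Start -> a | Y d | d; W -> d a | d W W | d W | d | Start; Y -> d d | f Start d | f W | f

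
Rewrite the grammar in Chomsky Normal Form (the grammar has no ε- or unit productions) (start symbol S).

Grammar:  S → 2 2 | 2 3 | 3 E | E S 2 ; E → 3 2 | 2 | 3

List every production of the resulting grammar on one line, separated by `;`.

S → X1 X1 | X1 X2 | X2 E | E Y1; E → X2 X1 | 2 | 3; X1 → 2; X2 → 3; Y1 → S X1

Introduce a nonterminal for each terminal appearing in a rule of length ≥ 2: X1 → 2, X2 → 3.
Binarize each right-hand side of length ≥ 3 by chaining fresh nonterminals (Y1, Y2, …): affected rules were S → E S X1.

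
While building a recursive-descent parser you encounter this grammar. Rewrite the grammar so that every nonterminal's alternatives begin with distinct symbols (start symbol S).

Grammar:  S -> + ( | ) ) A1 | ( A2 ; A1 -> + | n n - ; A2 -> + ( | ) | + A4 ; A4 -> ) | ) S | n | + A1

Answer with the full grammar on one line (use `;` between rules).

S -> + ( | ) ) A1 | ( A2; A1 -> + | n n -; A2 -> ) | + A2'; A4 -> n | + A1 | ) A4'; A2' -> ( | A4; A4' -> ε | S

A2 has alternatives sharing prefix '+': factor to A2 → + A2' with A2' → ( | A4.
A4 has alternatives sharing prefix ')': factor to A4 → ) A4' with A4' → ε | S.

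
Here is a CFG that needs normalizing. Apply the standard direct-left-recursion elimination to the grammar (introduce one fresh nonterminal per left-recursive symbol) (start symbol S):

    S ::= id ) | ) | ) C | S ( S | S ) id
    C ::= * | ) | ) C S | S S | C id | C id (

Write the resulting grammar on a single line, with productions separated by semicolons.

S, C are directly left-recursive.
For S: α = {( S, ) id}, β = {id ), ), ) C}. Rewrite as S → β S' and S' → α S' | ε.
For C: α = {id, id (}, β = {*, ), ) C S, S S}. Rewrite as C → β C' and C' → α C' | ε.

S ::= id ) S' | ) S' | ) C S'; C ::= * C' | ) C' | ) C S C' | S S C'; S' ::= ( S S' | ) id S' | eps; C' ::= id C' | id ( C' | eps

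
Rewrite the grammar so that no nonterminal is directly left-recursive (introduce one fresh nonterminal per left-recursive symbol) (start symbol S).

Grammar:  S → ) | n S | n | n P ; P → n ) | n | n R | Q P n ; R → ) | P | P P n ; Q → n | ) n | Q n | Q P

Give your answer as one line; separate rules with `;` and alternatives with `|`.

Left recursion appears on Q.
For Q: α = {n, P}, β = {n, ) n}. Rewrite as Q → β Q' and Q' → α Q' | ε.

S → ) | n S | n | n P; P → n ) | n | n R | Q P n; R → ) | P | P P n; Q → n Q' | ) n Q'; Q' → n Q' | P Q' | ε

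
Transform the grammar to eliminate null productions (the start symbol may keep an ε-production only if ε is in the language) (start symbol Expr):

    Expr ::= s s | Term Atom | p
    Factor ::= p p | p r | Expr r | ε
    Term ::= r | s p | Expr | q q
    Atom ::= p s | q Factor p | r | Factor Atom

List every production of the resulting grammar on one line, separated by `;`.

Expr ::= s s | Term Atom | p; Factor ::= p p | p r | Expr r; Term ::= r | s p | Expr | q q; Atom ::= p s | q Factor p | q p | r | Factor Atom

Nullable nonterminals: {Factor}.
ε ∉ L(G), so no ε-production is kept.
Add the nullable-subset variants: Atom → q Factor p gives q Factor p | q p.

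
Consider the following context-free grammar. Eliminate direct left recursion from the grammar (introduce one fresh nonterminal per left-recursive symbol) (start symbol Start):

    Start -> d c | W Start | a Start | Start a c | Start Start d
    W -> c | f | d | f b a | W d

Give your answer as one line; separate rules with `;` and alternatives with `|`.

Start -> d c Start1 | W Start Start1 | a Start Start1; W -> c W1 | f W1 | d W1 | f b a W1; Start1 -> a c Start1 | Start d Start1 | ε; W1 -> d W1 | ε

Left recursion appears on Start, W.
For Start: α = {a c, Start d}, β = {d c, W Start, a Start}. Rewrite as Start → β Start1 and Start1 → α Start1 | ε.
For W: α = {d}, β = {c, f, d, f b a}. Rewrite as W → β W1 and W1 → α W1 | ε.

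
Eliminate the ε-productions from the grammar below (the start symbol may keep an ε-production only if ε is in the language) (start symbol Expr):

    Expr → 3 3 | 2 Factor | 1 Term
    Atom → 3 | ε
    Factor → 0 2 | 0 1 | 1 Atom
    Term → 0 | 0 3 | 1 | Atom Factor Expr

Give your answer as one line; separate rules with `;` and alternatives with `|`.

Expr → 3 3 | 2 Factor | 1 Term; Atom → 3; Factor → 0 2 | 0 1 | 1 Atom | 1; Term → 0 | 0 3 | 1 | Atom Factor Expr | Factor Expr

Nullable nonterminals: {Atom}.
ε ∉ L(G), so no ε-production is kept.
For each production, add variants omitting each subset of nullable occurrences: Factor → 1 Atom gives 1 Atom | 1. Term → Atom Factor Expr gives Atom Factor Expr | Factor Expr.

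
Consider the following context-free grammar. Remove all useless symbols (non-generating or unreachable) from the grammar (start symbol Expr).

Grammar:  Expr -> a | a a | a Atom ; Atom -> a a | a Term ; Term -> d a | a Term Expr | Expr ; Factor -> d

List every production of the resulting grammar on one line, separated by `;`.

Expr -> a | a a | a Atom; Atom -> a a | a Term; Term -> d a | a Term Expr | Expr

Generating nonterminals: {Atom, Expr, Factor, Term}.
Reachable from Expr after that: {Atom, Expr, Term}.
Removed useless symbols: {Factor} and every production mentioning them.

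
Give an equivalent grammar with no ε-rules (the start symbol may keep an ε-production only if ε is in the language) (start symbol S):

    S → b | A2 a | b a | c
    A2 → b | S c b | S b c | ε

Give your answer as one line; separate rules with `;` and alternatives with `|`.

S → b | A2 a | a | b a | c; A2 → b | S c b | S b c

The nullable symbols are {A2}.
ε ∉ L(G), so no ε-production is kept.
For each production, add variants omitting each subset of nullable occurrences: S → A2 a gives A2 a | a.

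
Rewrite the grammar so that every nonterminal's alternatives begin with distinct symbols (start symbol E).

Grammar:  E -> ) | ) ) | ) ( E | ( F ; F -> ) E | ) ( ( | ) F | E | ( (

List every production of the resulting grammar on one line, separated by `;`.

E -> ( F | ) E'; F -> E | ( ( | ) F'; E' -> ε | ) | ( E; F' -> E | ( ( | F

E has alternatives sharing prefix ')': factor to E → ) E' with E' → ε | ) | ( E.
F has alternatives sharing prefix ')': factor to F → ) F' with F' → E | ( ( | F.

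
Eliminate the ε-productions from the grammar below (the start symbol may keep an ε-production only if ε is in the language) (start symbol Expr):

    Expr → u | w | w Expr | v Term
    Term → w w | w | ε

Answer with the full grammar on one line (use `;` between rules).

The nullable symbols are {Term}.
ε ∉ L(G), so no ε-production is kept.
For each production, add variants omitting each subset of nullable occurrences: Expr → v Term gives v Term | v.

Expr → u | w | w Expr | v Term | v; Term → w w | w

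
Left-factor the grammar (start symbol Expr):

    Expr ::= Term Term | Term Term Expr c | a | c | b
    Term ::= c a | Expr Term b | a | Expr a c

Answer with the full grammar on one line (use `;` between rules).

Expr has alternatives sharing prefix 'Term Term': factor to Expr → Term Term Expr1 with Expr1 → ε | Expr c.
Term has alternatives sharing prefix 'Expr': factor to Term → Expr Term1 with Term1 → Term b | a c.

Expr ::= a | c | b | Term Term Expr1; Term ::= c a | a | Expr Term1; Expr1 ::= ε | Expr c; Term1 ::= Term b | a c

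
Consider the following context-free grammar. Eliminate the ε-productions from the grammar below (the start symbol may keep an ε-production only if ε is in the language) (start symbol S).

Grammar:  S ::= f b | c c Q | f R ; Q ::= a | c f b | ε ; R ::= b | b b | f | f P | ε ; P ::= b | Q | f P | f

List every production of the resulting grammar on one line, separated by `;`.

Nullable nonterminals: {P, Q, R}.
ε ∉ L(G), so no ε-production is kept.
Add the nullable-subset variants: S → c c Q gives c c Q | c c. S → f R gives f R | f. P → f P gives f P | f.

S ::= f b | c c Q | c c | f R | f; Q ::= a | c f b; R ::= b | b b | f | f P; P ::= b | Q | f P | f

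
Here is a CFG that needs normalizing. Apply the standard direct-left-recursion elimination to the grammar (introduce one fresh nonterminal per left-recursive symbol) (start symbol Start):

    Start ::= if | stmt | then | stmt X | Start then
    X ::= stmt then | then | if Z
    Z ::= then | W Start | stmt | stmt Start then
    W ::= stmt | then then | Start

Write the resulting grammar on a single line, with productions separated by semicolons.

Start ::= if Start1 | stmt Start1 | then Start1 | stmt X Start1; X ::= stmt then | then | if Z; Z ::= then | W Start | stmt | stmt Start then; W ::= stmt | then then | Start; Start1 ::= then Start1 | ε

Directly left-recursive nonterminal: Start.
For Start: α = {then}, β = {if, stmt, then, stmt X}. Rewrite as Start → β Start1 and Start1 → α Start1 | ε.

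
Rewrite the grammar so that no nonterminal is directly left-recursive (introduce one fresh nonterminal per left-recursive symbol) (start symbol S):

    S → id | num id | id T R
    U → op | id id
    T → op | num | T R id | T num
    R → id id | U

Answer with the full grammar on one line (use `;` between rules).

Directly left-recursive nonterminal: T.
For T: α = {R id, num}, β = {op, num}. Rewrite as T → β T' and T' → α T' | ε.

S → id | num id | id T R; U → op | id id; T → op T' | num T'; R → id id | U; T' → R id T' | num T' | ε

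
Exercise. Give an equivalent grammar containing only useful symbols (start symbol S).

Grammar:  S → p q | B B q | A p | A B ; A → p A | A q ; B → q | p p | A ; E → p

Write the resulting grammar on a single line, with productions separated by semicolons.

S → p q | B B q; B → q | p p

Generating nonterminals: {B, E, S}.
Reachable from S after that: {B, S}.
Removed useless symbols: {A, E} and every production mentioning them.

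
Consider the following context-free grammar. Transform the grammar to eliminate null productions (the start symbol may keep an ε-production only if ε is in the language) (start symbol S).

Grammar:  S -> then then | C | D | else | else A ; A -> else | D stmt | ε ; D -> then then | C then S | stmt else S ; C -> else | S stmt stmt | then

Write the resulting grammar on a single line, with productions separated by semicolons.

Nullable nonterminals: {A}.
ε ∉ L(G), so no ε-production is kept.

S -> then then | C | D | else | else A; A -> else | D stmt; D -> then then | C then S | stmt else S; C -> else | S stmt stmt | then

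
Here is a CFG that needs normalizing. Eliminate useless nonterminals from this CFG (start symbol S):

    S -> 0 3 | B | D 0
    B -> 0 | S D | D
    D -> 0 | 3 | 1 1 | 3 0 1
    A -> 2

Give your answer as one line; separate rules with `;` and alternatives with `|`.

Generating nonterminals: {A, B, D, S}.
Reachable from S after that: {B, D, S}.
Removed useless symbols: {A} and every production mentioning them.

S -> 0 3 | B | D 0; B -> 0 | S D | D; D -> 0 | 3 | 1 1 | 3 0 1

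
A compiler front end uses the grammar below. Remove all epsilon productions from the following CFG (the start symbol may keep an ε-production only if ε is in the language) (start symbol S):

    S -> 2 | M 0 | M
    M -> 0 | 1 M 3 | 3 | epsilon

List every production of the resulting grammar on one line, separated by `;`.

Nullable nonterminals: {M, S}.
ε ∈ L(G) since S is nullable, so keep S → ε.
Add the nullable-subset variants: S → M 0 gives M 0 | 0. M → 1 M 3 gives 1 M 3 | 1 3.

S -> 2 | M 0 | 0 | M | epsilon; M -> 0 | 1 M 3 | 1 3 | 3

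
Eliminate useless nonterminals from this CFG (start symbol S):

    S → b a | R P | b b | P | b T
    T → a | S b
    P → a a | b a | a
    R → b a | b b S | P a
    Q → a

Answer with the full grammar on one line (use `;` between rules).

Generating nonterminals: {P, Q, R, S, T}.
Reachable from S after that: {P, R, S, T}.
Removed useless symbols: {Q} and every production mentioning them.

S → b a | R P | b b | P | b T; T → a | S b; P → a a | b a | a; R → b a | b b S | P a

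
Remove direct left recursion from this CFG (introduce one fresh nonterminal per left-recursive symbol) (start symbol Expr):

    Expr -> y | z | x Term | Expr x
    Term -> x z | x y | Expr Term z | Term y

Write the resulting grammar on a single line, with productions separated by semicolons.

Left recursion appears on Expr, Term.
For Expr: α = {x}, β = {y, z, x Term}. Rewrite as Expr → β Expr1 and Expr1 → α Expr1 | ε.
For Term: α = {y}, β = {x z, x y, Expr Term z}. Rewrite as Term → β Term1 and Term1 → α Term1 | ε.

Expr -> y Expr1 | z Expr1 | x Term Expr1; Term -> x z Term1 | x y Term1 | Expr Term z Term1; Expr1 -> x Expr1 | eps; Term1 -> y Term1 | eps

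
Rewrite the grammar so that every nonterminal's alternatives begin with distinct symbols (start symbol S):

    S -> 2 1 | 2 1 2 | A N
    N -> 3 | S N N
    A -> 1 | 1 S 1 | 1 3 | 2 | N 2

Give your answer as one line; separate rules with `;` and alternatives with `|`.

S has alternatives sharing prefix '2 1': factor to S → 2 1 S' with S' → ε | 2.
A has alternatives sharing prefix '1': factor to A → 1 A' with A' → ε | S 1 | 3.

S -> A N | 2 1 S'; N -> 3 | S N N; A -> 2 | N 2 | 1 A'; S' -> ε | 2; A' -> ε | S 1 | 3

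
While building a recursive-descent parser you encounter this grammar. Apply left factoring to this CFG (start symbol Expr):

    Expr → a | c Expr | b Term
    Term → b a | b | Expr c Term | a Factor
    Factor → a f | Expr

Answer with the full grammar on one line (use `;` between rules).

Expr → a | c Expr | b Term; Term → Expr c Term | a Factor | b Term1; Factor → a f | Expr; Term1 → a | ε

Term has alternatives sharing prefix 'b': factor to Term → b Term1 with Term1 → a | ε.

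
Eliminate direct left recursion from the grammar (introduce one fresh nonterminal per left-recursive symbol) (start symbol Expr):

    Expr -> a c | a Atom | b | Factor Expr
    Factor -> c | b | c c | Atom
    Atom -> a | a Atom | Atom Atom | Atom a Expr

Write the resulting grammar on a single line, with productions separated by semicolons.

Directly left-recursive nonterminal: Atom.
For Atom: α = {Atom, a Expr}, β = {a, a Atom}. Rewrite as Atom → β Atom1 and Atom1 → α Atom1 | ε.

Expr -> a c | a Atom | b | Factor Expr; Factor -> c | b | c c | Atom; Atom -> a Atom1 | a Atom Atom1; Atom1 -> Atom Atom1 | a Expr Atom1 | ε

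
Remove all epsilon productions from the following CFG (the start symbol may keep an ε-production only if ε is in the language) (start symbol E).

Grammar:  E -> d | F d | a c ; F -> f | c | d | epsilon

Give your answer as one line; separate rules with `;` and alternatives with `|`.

Nullable nonterminals: {F}.
ε ∉ L(G), so no ε-production is kept.

E -> d | F d | a c; F -> f | c | d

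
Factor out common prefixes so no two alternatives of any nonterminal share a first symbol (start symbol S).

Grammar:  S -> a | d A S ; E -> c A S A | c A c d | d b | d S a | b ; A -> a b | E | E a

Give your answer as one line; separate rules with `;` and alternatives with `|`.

S -> a | d A S; E -> b | c A E' | d E''; A -> a b | E A'; E' -> S A | c d; E'' -> b | S a; A' -> ε | a

E has alternatives sharing prefix 'c A': factor to E → c A E' with E' → S A | c d.
E has alternatives sharing prefix 'd': factor to E → d E'' with E'' → b | S a.
A has alternatives sharing prefix 'E': factor to A → E A' with A' → ε | a.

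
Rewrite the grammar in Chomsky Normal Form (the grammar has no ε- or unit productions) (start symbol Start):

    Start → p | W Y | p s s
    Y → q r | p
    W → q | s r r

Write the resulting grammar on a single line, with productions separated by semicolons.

Start → p | W Y | X1 Y1; Y → X3 X4 | p; W → q | X2 Y2; X1 → p; X2 → s; X3 → q; X4 → r; Y1 → X2 X2; Y2 → X4 X4

Introduce a nonterminal for each terminal appearing in a rule of length ≥ 2: X1 → p, X2 → s, X3 → q, X4 → r.
Binarize each right-hand side of length ≥ 3 by chaining fresh nonterminals (Y1, Y2, …): affected rules were Start → X1 X2 X2; W → X2 X4 X4.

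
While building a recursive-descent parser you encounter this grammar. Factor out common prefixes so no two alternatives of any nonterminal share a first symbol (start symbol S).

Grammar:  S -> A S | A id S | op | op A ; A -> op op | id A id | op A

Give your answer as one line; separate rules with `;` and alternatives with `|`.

S -> A S' | op S''; A -> id A id | op A'; S' -> S | id S; S'' -> ε | A; A' -> op | A

S has alternatives sharing prefix 'A': factor to S → A S' with S' → S | id S.
S has alternatives sharing prefix 'op': factor to S → op S'' with S'' → ε | A.
A has alternatives sharing prefix 'op': factor to A → op A' with A' → op | A.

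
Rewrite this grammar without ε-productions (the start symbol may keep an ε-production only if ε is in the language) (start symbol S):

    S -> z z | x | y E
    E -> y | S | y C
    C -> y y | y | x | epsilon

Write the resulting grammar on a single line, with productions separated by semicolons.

S -> z z | x | y E; E -> y | S | y C; C -> y y | y | x

Nullable nonterminals: {C}.
ε ∉ L(G), so no ε-production is kept.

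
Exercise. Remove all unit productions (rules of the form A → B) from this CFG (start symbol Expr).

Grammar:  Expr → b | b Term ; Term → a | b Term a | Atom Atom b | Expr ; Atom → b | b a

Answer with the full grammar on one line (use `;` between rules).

Unit pairs: Term ⇒* {Expr}.
For every A with A ⇒* B via unit rules, add B's non-unit alternatives to A; then delete every rule of the form X → Y.

Expr → b | b Term; Term → a | b Term a | Atom Atom b | b | b Term; Atom → b | b a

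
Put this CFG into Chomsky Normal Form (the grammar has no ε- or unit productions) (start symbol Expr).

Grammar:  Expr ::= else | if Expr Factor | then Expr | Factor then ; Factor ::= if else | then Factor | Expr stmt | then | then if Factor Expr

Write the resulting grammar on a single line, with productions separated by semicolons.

Introduce a nonterminal for each terminal appearing in a rule of length ≥ 2: X1 → if, X2 → then, X3 → else, X4 → stmt.
Binarize each right-hand side of length ≥ 3 by chaining fresh nonterminals (Y1, Y2, …): affected rules were Expr → X1 Expr Factor; Factor → X2 X1 Factor Expr.

Expr ::= else | X1 Y1 | X2 Expr | Factor X2; Factor ::= X1 X3 | X2 Factor | Expr X4 | then | X2 Y2; X1 ::= if; X2 ::= then; X3 ::= else; X4 ::= stmt; Y1 ::= Expr Factor; Y2 ::= X1 Y3; Y3 ::= Factor Expr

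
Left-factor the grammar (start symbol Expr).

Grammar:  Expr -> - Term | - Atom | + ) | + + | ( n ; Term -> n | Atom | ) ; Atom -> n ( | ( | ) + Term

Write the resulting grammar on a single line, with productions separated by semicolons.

Expr has alternatives sharing prefix '-': factor to Expr → - Expr1 with Expr1 → Term | Atom.
Expr has alternatives sharing prefix '+': factor to Expr → + Expr2 with Expr2 → ) | +.

Expr -> ( n | - Expr1 | + Expr2; Term -> n | Atom | ); Atom -> n ( | ( | ) + Term; Expr1 -> Term | Atom; Expr2 -> ) | +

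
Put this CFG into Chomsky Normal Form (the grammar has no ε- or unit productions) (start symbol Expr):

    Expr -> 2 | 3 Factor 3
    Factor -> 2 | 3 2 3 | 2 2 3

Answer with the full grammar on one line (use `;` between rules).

Expr -> 2 | X1 Y1; Factor -> 2 | X1 Y2 | X2 Y3; X1 -> 3; X2 -> 2; Y1 -> Factor X1; Y2 -> X2 X1; Y3 -> X2 X1

Introduce a nonterminal for each terminal appearing in a rule of length ≥ 2: X1 → 3, X2 → 2.
Binarize each right-hand side of length ≥ 3 by chaining fresh nonterminals (Y1, Y2, …): affected rules were Expr → X1 Factor X1; Factor → X1 X2 X1; Factor → X2 X2 X1.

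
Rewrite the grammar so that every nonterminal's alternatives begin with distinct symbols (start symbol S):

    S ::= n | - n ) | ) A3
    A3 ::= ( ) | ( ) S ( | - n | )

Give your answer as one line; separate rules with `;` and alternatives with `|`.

A3 has alternatives sharing prefix '( )': factor to A3 → ( ) A3' with A3' → ε | S (.

S ::= n | - n ) | ) A3; A3 ::= - n | ) | ( ) A3'; A3' ::= ε | S (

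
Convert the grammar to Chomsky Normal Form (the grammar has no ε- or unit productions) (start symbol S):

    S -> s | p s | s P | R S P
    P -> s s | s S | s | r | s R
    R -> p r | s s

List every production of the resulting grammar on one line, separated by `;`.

S -> s | X1 X2 | X2 P | R Y1; P -> X2 X2 | X2 S | s | r | X2 R; R -> X1 X3 | X2 X2; X1 -> p; X2 -> s; X3 -> r; Y1 -> S P

Introduce a nonterminal for each terminal appearing in a rule of length ≥ 2: X1 → p, X2 → s, X3 → r.
Binarize each right-hand side of length ≥ 3 by chaining fresh nonterminals (Y1, Y2, …): affected rules were S → R S P.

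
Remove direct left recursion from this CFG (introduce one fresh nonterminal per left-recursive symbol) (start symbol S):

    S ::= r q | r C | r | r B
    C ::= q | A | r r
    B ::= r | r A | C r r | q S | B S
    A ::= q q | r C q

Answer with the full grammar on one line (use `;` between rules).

B is directly left-recursive.
For B: α = {S}, β = {r, r A, C r r, q S}. Rewrite as B → β B' and B' → α B' | ε.

S ::= r q | r C | r | r B; C ::= q | A | r r; B ::= r B' | r A B' | C r r B' | q S B'; A ::= q q | r C q; B' ::= S B' | ε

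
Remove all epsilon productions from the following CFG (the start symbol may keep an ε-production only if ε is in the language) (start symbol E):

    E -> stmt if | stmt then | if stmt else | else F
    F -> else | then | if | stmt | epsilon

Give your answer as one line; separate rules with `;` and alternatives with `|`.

E -> stmt if | stmt then | if stmt else | else F | else; F -> else | then | if | stmt

Nullable nonterminals: {F}.
ε ∉ L(G), so no ε-production is kept.
Add the nullable-subset variants: E → else F gives else F | else.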